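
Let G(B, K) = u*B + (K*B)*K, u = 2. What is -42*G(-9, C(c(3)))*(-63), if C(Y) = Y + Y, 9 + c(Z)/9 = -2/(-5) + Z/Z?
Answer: -11142713484/25 ≈ -4.4571e+8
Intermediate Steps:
c(Z) = -342/5 (c(Z) = -81 + 9*(-2/(-5) + Z/Z) = -81 + 9*(-2*(-⅕) + 1) = -81 + 9*(⅖ + 1) = -81 + 9*(7/5) = -81 + 63/5 = -342/5)
C(Y) = 2*Y
G(B, K) = 2*B + B*K² (G(B, K) = 2*B + (K*B)*K = 2*B + (B*K)*K = 2*B + B*K²)
-42*G(-9, C(c(3)))*(-63) = -(-378)*(2 + (2*(-342/5))²)*(-63) = -(-378)*(2 + (-684/5)²)*(-63) = -(-378)*(2 + 467856/25)*(-63) = -(-378)*467906/25*(-63) = -42*(-4211154/25)*(-63) = (176868468/25)*(-63) = -11142713484/25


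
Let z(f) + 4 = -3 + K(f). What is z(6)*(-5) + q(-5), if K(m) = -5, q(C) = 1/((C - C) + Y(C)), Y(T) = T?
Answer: 299/5 ≈ 59.800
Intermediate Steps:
q(C) = 1/C (q(C) = 1/((C - C) + C) = 1/(0 + C) = 1/C)
z(f) = -12 (z(f) = -4 + (-3 - 5) = -4 - 8 = -12)
z(6)*(-5) + q(-5) = -12*(-5) + 1/(-5) = 60 - ⅕ = 299/5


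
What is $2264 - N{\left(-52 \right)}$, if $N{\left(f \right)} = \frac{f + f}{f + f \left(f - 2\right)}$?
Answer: $\frac{119994}{53} \approx 2264.0$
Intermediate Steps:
$N{\left(f \right)} = \frac{2 f}{f + f \left(-2 + f\right)}$
$2264 - N{\left(-52 \right)} = 2264 - \frac{2}{-1 - 52} = 2264 - \frac{2}{-53} = 2264 - 2 \left(- \frac{1}{53}\right) = 2264 - - \frac{2}{53} = 2264 + \frac{2}{53} = \frac{119994}{53}$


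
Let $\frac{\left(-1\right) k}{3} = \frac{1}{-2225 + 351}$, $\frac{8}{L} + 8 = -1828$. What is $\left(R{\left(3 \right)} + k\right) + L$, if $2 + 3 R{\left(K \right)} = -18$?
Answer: $- \frac{5736811}{860166} \approx -6.6694$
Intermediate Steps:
$L = - \frac{2}{459}$ ($L = \frac{8}{-8 - 1828} = \frac{8}{-1836} = 8 \left(- \frac{1}{1836}\right) = - \frac{2}{459} \approx -0.0043573$)
$R{\left(K \right)} = - \frac{20}{3}$ ($R{\left(K \right)} = - \frac{2}{3} + \frac{1}{3} \left(-18\right) = - \frac{2}{3} - 6 = - \frac{20}{3}$)
$k = \frac{3}{1874}$ ($k = - \frac{3}{-2225 + 351} = - \frac{3}{-1874} = \left(-3\right) \left(- \frac{1}{1874}\right) = \frac{3}{1874} \approx 0.0016009$)
$\left(R{\left(3 \right)} + k\right) + L = \left(- \frac{20}{3} + \frac{3}{1874}\right) - \frac{2}{459} = - \frac{37471}{5622} - \frac{2}{459} = - \frac{5736811}{860166}$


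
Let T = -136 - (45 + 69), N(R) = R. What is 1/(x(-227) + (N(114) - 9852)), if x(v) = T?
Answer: -1/9988 ≈ -0.00010012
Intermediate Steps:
T = -250 (T = -136 - 1*114 = -136 - 114 = -250)
x(v) = -250
1/(x(-227) + (N(114) - 9852)) = 1/(-250 + (114 - 9852)) = 1/(-250 - 9738) = 1/(-9988) = -1/9988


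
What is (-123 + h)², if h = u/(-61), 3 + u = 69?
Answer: 57289761/3721 ≈ 15396.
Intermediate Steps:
u = 66 (u = -3 + 69 = 66)
h = -66/61 (h = 66/(-61) = 66*(-1/61) = -66/61 ≈ -1.0820)
(-123 + h)² = (-123 - 66/61)² = (-7569/61)² = 57289761/3721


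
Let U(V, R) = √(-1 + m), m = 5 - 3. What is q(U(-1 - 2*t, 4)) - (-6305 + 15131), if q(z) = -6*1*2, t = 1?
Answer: -8838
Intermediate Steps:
m = 2
U(V, R) = 1 (U(V, R) = √(-1 + 2) = √1 = 1)
q(z) = -12 (q(z) = -6*2 = -12)
q(U(-1 - 2*t, 4)) - (-6305 + 15131) = -12 - (-6305 + 15131) = -12 - 1*8826 = -12 - 8826 = -8838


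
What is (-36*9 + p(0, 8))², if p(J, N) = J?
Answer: 104976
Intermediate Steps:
(-36*9 + p(0, 8))² = (-36*9 + 0)² = (-324 + 0)² = (-324)² = 104976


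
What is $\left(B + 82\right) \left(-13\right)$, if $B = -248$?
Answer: $2158$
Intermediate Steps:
$\left(B + 82\right) \left(-13\right) = \left(-248 + 82\right) \left(-13\right) = \left(-166\right) \left(-13\right) = 2158$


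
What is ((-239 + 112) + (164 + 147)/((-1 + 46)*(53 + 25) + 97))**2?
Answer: 209560697284/13010449 ≈ 16107.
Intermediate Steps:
((-239 + 112) + (164 + 147)/((-1 + 46)*(53 + 25) + 97))**2 = (-127 + 311/(45*78 + 97))**2 = (-127 + 311/(3510 + 97))**2 = (-127 + 311/3607)**2 = (-457778/3607)**2 = 209560697284/13010449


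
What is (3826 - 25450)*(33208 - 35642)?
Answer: 52632816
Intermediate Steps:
(3826 - 25450)*(33208 - 35642) = -21624*(-2434) = 52632816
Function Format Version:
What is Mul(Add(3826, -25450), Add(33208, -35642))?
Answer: 52632816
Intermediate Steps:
Mul(Add(3826, -25450), Add(33208, -35642)) = Mul(-21624, -2434) = 52632816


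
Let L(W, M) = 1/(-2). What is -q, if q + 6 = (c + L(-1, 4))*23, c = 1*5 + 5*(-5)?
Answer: 955/2 ≈ 477.50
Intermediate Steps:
L(W, M) = -1/2
c = -20 (c = 5 - 25 = -20)
q = -955/2 (q = -6 + (-20 - 1/2)*23 = -6 - 41/2*23 = -6 - 943/2 = -955/2 ≈ -477.50)
-q = -1*(-955/2) = 955/2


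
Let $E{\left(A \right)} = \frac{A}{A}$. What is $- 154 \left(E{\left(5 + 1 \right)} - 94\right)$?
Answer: $14322$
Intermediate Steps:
$E{\left(A \right)} = 1$
$- 154 \left(E{\left(5 + 1 \right)} - 94\right) = - 154 \left(1 - 94\right) = \left(-154\right) \left(-93\right) = 14322$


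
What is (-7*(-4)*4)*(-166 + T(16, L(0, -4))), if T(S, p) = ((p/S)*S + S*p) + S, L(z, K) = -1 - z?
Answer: -18704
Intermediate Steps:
T(S, p) = S + p + S*p (T(S, p) = (p + S*p) + S = S + p + S*p)
(-7*(-4)*4)*(-166 + T(16, L(0, -4))) = (-7*(-4)*4)*(-166 + (16 + (-1 - 1*0) + 16*(-1 - 1*0))) = (28*4)*(-166 + (16 + (-1 + 0) + 16*(-1 + 0))) = 112*(-166 + (16 - 1 + 16*(-1))) = 112*(-166 + (16 - 1 - 16)) = 112*(-166 - 1) = 112*(-167) = -18704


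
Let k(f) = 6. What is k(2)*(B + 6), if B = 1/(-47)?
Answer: 1686/47 ≈ 35.872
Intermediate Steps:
B = -1/47 ≈ -0.021277
k(2)*(B + 6) = 6*(-1/47 + 6) = 6*(281/47) = 1686/47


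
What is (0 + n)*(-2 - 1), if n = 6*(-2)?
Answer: 36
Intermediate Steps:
n = -12
(0 + n)*(-2 - 1) = (0 - 12)*(-2 - 1) = -12*(-3) = 36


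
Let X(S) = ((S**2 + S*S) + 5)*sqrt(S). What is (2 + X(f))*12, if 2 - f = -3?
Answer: 24 + 660*sqrt(5) ≈ 1499.8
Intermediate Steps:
f = 5 (f = 2 - 1*(-3) = 2 + 3 = 5)
X(S) = sqrt(S)*(5 + 2*S**2) (X(S) = ((S**2 + S**2) + 5)*sqrt(S) = (2*S**2 + 5)*sqrt(S) = (5 + 2*S**2)*sqrt(S) = sqrt(S)*(5 + 2*S**2))
(2 + X(f))*12 = (2 + sqrt(5)*(5 + 2*5**2))*12 = (2 + sqrt(5)*(5 + 2*25))*12 = (2 + sqrt(5)*(5 + 50))*12 = (2 + sqrt(5)*55)*12 = (2 + 55*sqrt(5))*12 = 24 + 660*sqrt(5)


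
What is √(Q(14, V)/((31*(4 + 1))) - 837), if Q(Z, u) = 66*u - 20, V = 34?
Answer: I*√19764205/155 ≈ 28.682*I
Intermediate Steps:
Q(Z, u) = -20 + 66*u
√(Q(14, V)/((31*(4 + 1))) - 837) = √((-20 + 66*34)/((31*(4 + 1))) - 837) = √((-20 + 2244)/((31*5)) - 837) = √(2224/155 - 837) = √(-127511/155) = I*√19764205/155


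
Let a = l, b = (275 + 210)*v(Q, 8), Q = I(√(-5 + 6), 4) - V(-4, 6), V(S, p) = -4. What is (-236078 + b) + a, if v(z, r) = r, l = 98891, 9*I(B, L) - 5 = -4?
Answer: -133307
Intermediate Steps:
I(B, L) = ⅑ (I(B, L) = 5/9 + (⅑)*(-4) = 5/9 - 4/9 = ⅑)
Q = 37/9 (Q = ⅑ - 1*(-4) = ⅑ + 4 = 37/9 ≈ 4.1111)
b = 3880 (b = (275 + 210)*8 = 485*8 = 3880)
a = 98891
(-236078 + b) + a = (-236078 + 3880) + 98891 = -232198 + 98891 = -133307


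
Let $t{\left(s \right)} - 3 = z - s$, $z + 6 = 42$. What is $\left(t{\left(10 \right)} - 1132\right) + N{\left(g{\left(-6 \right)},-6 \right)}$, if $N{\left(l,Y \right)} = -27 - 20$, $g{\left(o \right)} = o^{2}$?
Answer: $-1150$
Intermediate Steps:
$z = 36$ ($z = -6 + 42 = 36$)
$t{\left(s \right)} = 39 - s$ ($t{\left(s \right)} = 3 - \left(-36 + s\right) = 39 - s$)
$N{\left(l,Y \right)} = -47$
$\left(t{\left(10 \right)} - 1132\right) + N{\left(g{\left(-6 \right)},-6 \right)} = \left(\left(39 - 10\right) - 1132\right) - 47 = \left(29 - 1132\right) - 47 = -1103 - 47 = -1150$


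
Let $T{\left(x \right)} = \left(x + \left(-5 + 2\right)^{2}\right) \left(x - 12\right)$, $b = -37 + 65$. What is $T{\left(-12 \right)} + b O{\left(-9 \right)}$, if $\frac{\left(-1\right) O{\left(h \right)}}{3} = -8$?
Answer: $744$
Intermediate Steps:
$O{\left(h \right)} = 24$ ($O{\left(h \right)} = \left(-3\right) \left(-8\right) = 24$)
$b = 28$
$T{\left(x \right)} = \left(-12 + x\right) \left(9 + x\right)$ ($T{\left(x \right)} = \left(x + \left(-3\right)^{2}\right) \left(-12 + x\right) = \left(x + 9\right) \left(-12 + x\right) = \left(9 + x\right) \left(-12 + x\right) = \left(-12 + x\right) \left(9 + x\right)$)
$T{\left(-12 \right)} + b O{\left(-9 \right)} = \left(-108 + \left(-12\right)^{2} - -36\right) + 28 \cdot 24 = \left(-108 + 144 + 36\right) + 672 = 72 + 672 = 744$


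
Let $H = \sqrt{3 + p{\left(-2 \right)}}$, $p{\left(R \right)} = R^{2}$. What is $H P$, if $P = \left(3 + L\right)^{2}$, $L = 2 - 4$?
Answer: $\sqrt{7} \approx 2.6458$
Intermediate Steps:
$L = -2$
$H = \sqrt{7}$ ($H = \sqrt{3 + \left(-2\right)^{2}} = \sqrt{3 + 4} = \sqrt{7} \approx 2.6458$)
$P = 1$ ($P = \left(3 - 2\right)^{2} = 1^{2} = 1$)
$H P = \sqrt{7} \cdot 1 = \sqrt{7}$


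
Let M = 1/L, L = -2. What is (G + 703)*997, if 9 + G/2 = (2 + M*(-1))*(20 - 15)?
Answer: 707870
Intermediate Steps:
M = -½ (M = 1/(-2) = -½ ≈ -0.50000)
G = 7 (G = -18 + 2*((2 - ½*(-1))*(20 - 15)) = -18 + 2*((2 + ½)*5) = -18 + 2*((5/2)*5) = -18 + 2*(25/2) = -18 + 25 = 7)
(G + 703)*997 = (7 + 703)*997 = 710*997 = 707870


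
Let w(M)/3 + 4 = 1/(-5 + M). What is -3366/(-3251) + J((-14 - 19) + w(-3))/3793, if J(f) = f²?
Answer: 1245484251/789186752 ≈ 1.5782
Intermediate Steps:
w(M) = -12 + 3/(-5 + M)
-3366/(-3251) + J((-14 - 19) + w(-3))/3793 = -3366/(-3251) + ((-14 - 19) + 3*(21 - 4*(-3))/(-5 - 3))²/3793 = -3366*(-1/3251) + (-33 + 3*(21 + 12)/(-8))²*(1/3793) = 3366/3251 + (-33 + 3*(-⅛)*33)²*(1/3793) = 3366/3251 + (-33 - 99/8)²*(1/3793) = 3366/3251 + (-363/8)²*(1/3793) = 3366/3251 + (131769/64)*(1/3793) = 3366/3251 + 131769/242752 = 1245484251/789186752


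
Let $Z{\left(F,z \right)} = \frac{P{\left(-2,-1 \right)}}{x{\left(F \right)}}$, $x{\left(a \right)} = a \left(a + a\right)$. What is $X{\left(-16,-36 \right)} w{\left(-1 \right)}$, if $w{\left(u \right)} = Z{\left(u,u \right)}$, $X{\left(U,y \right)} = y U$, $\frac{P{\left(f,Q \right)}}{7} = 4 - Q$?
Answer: $10080$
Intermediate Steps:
$P{\left(f,Q \right)} = 28 - 7 Q$ ($P{\left(f,Q \right)} = 7 \left(4 - Q\right) = 28 - 7 Q$)
$x{\left(a \right)} = 2 a^{2}$ ($x{\left(a \right)} = a 2 a = 2 a^{2}$)
$X{\left(U,y \right)} = U y$
$Z{\left(F,z \right)} = \frac{35}{2 F^{2}}$ ($Z{\left(F,z \right)} = \frac{28 - -7}{2 F^{2}} = \left(28 + 7\right) \frac{1}{2 F^{2}} = 35 \frac{1}{2 F^{2}} = \frac{35}{2 F^{2}}$)
$w{\left(u \right)} = \frac{35}{2 u^{2}}$
$X{\left(-16,-36 \right)} w{\left(-1 \right)} = \left(-16\right) \left(-36\right) \frac{35}{2 \cdot 1} = 576 \cdot \frac{35}{2} \cdot 1 = 576 \cdot \frac{35}{2} = 10080$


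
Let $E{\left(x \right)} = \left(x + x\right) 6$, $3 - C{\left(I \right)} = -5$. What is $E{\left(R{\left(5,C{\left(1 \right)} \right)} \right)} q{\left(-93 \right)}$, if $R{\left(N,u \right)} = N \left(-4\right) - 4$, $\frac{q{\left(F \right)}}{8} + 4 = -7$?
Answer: $25344$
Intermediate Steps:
$C{\left(I \right)} = 8$ ($C{\left(I \right)} = 3 - -5 = 3 + 5 = 8$)
$q{\left(F \right)} = -88$ ($q{\left(F \right)} = -32 + 8 \left(-7\right) = -32 - 56 = -88$)
$R{\left(N,u \right)} = -4 - 4 N$ ($R{\left(N,u \right)} = - 4 N - 4 = -4 - 4 N$)
$E{\left(x \right)} = 12 x$ ($E{\left(x \right)} = 2 x 6 = 12 x$)
$E{\left(R{\left(5,C{\left(1 \right)} \right)} \right)} q{\left(-93 \right)} = 12 \left(-4 - 20\right) \left(-88\right) = 12 \left(-24\right) \left(-88\right) = \left(-288\right) \left(-88\right) = 25344$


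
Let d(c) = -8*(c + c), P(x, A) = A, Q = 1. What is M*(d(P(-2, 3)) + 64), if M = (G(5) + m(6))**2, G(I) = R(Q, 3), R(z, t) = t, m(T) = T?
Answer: 1296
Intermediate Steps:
G(I) = 3
M = 81 (M = (3 + 6)**2 = 9**2 = 81)
d(c) = -16*c
M*(d(P(-2, 3)) + 64) = 81*(-16*3 + 64) = 81*(-48 + 64) = 81*16 = 1296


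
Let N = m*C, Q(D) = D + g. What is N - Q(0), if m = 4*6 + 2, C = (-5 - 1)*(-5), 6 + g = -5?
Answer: 791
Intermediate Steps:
g = -11 (g = -6 - 5 = -11)
C = 30 (C = -6*(-5) = 30)
Q(D) = -11 + D (Q(D) = D - 11 = -11 + D)
m = 26 (m = 24 + 2 = 26)
N = 780 (N = 26*30 = 780)
N - Q(0) = 780 - (-11 + 0) = 780 - 1*(-11) = 780 + 11 = 791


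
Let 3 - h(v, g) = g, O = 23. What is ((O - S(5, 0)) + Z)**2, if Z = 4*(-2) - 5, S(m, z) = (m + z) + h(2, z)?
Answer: 4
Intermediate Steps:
h(v, g) = 3 - g
S(m, z) = 3 + m (S(m, z) = (m + z) + (3 - z) = 3 + m)
Z = -13 (Z = -8 - 5 = -13)
((O - S(5, 0)) + Z)**2 = ((23 - (3 + 5)) - 13)**2 = ((23 - 1*8) - 13)**2 = ((23 - 8) - 13)**2 = (15 - 13)**2 = 2**2 = 4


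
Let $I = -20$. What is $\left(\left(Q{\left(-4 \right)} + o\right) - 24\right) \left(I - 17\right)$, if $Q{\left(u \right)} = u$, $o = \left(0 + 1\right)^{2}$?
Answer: $999$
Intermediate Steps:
$o = 1$ ($o = 1^{2} = 1$)
$\left(\left(Q{\left(-4 \right)} + o\right) - 24\right) \left(I - 17\right) = \left(\left(-4 + 1\right) - 24\right) \left(-20 - 17\right) = \left(-3 - 24\right) \left(-37\right) = \left(-27\right) \left(-37\right) = 999$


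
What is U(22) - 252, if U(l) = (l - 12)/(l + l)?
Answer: -5539/22 ≈ -251.77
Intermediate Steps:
U(l) = (-12 + l)/(2*l) (U(l) = (-12 + l)/((2*l)) = (-12 + l)*(1/(2*l)) = (-12 + l)/(2*l))
U(22) - 252 = (½)*(-12 + 22)/22 - 252 = (½)*(1/22)*10 - 252 = 5/22 - 252 = -5539/22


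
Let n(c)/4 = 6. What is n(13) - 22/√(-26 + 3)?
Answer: 24 + 22*I*√23/23 ≈ 24.0 + 4.5873*I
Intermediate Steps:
n(c) = 24 (n(c) = 4*6 = 24)
n(13) - 22/√(-26 + 3) = 24 - 22/√(-26 + 3) = 24 - 22/√(-23) = 24 - 22/(I*√23) = 24 - I*√23/23*(-22) = 24 + 22*I*√23/23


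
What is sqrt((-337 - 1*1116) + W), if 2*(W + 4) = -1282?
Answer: I*sqrt(2098) ≈ 45.804*I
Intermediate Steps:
W = -645 (W = -4 + (1/2)*(-1282) = -4 - 641 = -645)
sqrt((-337 - 1*1116) + W) = sqrt((-337 - 1*1116) - 645) = sqrt((-337 - 1116) - 645) = sqrt(-1453 - 645) = sqrt(-2098) = I*sqrt(2098)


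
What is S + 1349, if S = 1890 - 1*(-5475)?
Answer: 8714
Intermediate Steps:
S = 7365 (S = 1890 + 5475 = 7365)
S + 1349 = 7365 + 1349 = 8714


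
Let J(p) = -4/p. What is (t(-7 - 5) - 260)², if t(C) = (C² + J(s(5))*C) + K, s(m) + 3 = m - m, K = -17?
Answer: 22201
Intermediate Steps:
s(m) = -3 (s(m) = -3 + (m - m) = -3 + 0 = -3)
t(C) = -17 + C² + 4*C/3 (t(C) = (C² + (-4/(-3))*C) - 17 = (C² + (-4*(-⅓))*C) - 17 = (C² + 4*C/3) - 17 = -17 + C² + 4*C/3)
(t(-7 - 5) - 260)² = ((-17 + (-7 - 5)² + 4*(-7 - 5)/3) - 260)² = ((-17 + (-12)² + (4/3)*(-12)) - 260)² = ((-17 + 144 - 16) - 260)² = (111 - 260)² = (-149)² = 22201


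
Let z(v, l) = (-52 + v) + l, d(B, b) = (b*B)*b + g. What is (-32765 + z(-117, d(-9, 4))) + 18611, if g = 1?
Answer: -14466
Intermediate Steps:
d(B, b) = 1 + B*b**2 (d(B, b) = (b*B)*b + 1 = (B*b)*b + 1 = B*b**2 + 1 = 1 + B*b**2)
z(v, l) = -52 + l + v
(-32765 + z(-117, d(-9, 4))) + 18611 = (-32765 + (-52 + (1 - 9*4**2) - 117)) + 18611 = (-32765 + (-52 + (1 - 9*16) - 117)) + 18611 = (-32765 + (-52 + (1 - 144) - 117)) + 18611 = (-32765 + (-52 - 143 - 117)) + 18611 = (-32765 - 312) + 18611 = -33077 + 18611 = -14466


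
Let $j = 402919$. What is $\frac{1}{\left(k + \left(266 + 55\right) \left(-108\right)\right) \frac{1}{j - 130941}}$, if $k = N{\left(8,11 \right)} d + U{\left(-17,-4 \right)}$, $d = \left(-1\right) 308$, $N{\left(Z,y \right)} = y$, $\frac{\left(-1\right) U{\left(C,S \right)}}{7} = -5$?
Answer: $- \frac{271978}{38021} \approx -7.1534$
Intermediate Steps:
$U{\left(C,S \right)} = 35$ ($U{\left(C,S \right)} = \left(-7\right) \left(-5\right) = 35$)
$d = -308$
$k = -3353$ ($k = 11 \left(-308\right) + 35 = -3388 + 35 = -3353$)
$\frac{1}{\left(k + \left(266 + 55\right) \left(-108\right)\right) \frac{1}{j - 130941}} = \frac{1}{\left(-3353 + \left(266 + 55\right) \left(-108\right)\right) \frac{1}{402919 - 130941}} = \frac{1}{\left(-3353 + 321 \left(-108\right)\right) \frac{1}{271978}} = \frac{1}{\left(-3353 - 34668\right) \frac{1}{271978}} = \frac{1}{\left(-38021\right) \frac{1}{271978}} = \frac{1}{- \frac{38021}{271978}} = - \frac{271978}{38021}$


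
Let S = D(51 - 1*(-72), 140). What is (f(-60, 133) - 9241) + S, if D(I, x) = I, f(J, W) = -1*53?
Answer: -9171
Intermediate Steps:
f(J, W) = -53
S = 123 (S = 51 - 1*(-72) = 51 + 72 = 123)
(f(-60, 133) - 9241) + S = (-53 - 9241) + 123 = -9294 + 123 = -9171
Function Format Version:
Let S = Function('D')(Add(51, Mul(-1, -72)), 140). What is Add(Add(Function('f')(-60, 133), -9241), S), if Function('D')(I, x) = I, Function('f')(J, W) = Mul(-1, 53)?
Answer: -9171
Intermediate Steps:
Function('f')(J, W) = -53
S = 123 (S = Add(51, Mul(-1, -72)) = Add(51, 72) = 123)
Add(Add(Function('f')(-60, 133), -9241), S) = Add(Add(-53, -9241), 123) = Add(-9294, 123) = -9171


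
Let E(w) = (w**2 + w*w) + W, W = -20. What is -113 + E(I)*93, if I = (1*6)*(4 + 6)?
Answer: 667627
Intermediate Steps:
I = 60 (I = 6*10 = 60)
E(w) = -20 + 2*w**2 (E(w) = (w**2 + w*w) - 20 = (w**2 + w**2) - 20 = 2*w**2 - 20 = -20 + 2*w**2)
-113 + E(I)*93 = -113 + (-20 + 2*60**2)*93 = -113 + (-20 + 2*3600)*93 = -113 + (-20 + 7200)*93 = -113 + 7180*93 = -113 + 667740 = 667627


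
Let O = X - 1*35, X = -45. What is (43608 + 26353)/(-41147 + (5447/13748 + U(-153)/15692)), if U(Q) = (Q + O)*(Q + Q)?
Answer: -3773234877244/2218931354581 ≈ -1.7005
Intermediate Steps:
O = -80 (O = -45 - 1*35 = -45 - 35 = -80)
U(Q) = 2*Q*(-80 + Q) (U(Q) = (Q - 80)*(Q + Q) = (-80 + Q)*(2*Q) = 2*Q*(-80 + Q))
(43608 + 26353)/(-41147 + (5447/13748 + U(-153)/15692)) = (43608 + 26353)/(-41147 + (5447/13748 + (2*(-153)*(-80 - 153))/15692)) = 69961/(-41147 + (5447*(1/13748) + (2*(-153)*(-233))*(1/15692))) = 69961/(-41147 + (5447/13748 + 71298*(1/15692))) = 69961/(-41147 + (5447/13748 + 35649/7846)) = 69961/(-41147 + 266419807/53933404) = 69961/(-2218931354581/53933404) = 69961*(-53933404/2218931354581) = -3773234877244/2218931354581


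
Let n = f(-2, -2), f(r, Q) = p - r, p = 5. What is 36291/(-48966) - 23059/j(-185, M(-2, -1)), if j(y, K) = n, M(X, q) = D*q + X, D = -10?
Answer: -376453677/114254 ≈ -3294.9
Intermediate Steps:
f(r, Q) = 5 - r
n = 7 (n = 5 - 1*(-2) = 5 + 2 = 7)
M(X, q) = X - 10*q (M(X, q) = -10*q + X = X - 10*q)
j(y, K) = 7
36291/(-48966) - 23059/j(-185, M(-2, -1)) = 36291/(-48966) - 23059/7 = 36291*(-1/48966) - 23059*⅐ = -12097/16322 - 23059/7 = -376453677/114254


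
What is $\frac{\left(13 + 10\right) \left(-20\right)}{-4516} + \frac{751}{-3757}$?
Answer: $- \frac{415824}{4241653} \approx -0.098033$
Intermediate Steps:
$\frac{\left(13 + 10\right) \left(-20\right)}{-4516} + \frac{751}{-3757} = 23 \left(-20\right) \left(- \frac{1}{4516}\right) + 751 \left(- \frac{1}{3757}\right) = \left(-460\right) \left(- \frac{1}{4516}\right) - \frac{751}{3757} = \frac{115}{1129} - \frac{751}{3757} = - \frac{415824}{4241653}$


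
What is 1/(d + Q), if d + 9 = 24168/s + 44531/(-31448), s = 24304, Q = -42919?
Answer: -47769512/2050669751521 ≈ -2.3295e-5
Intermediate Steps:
d = -450065993/47769512 (d = -9 + (24168/24304 + 44531/(-31448)) = -9 + (24168*(1/24304) + 44531*(-1/31448)) = -9 + (3021/3038 - 44531/31448) = -9 - 20140385/47769512 = -450065993/47769512 ≈ -9.4216)
1/(d + Q) = 1/(-450065993/47769512 - 42919) = 1/(-2050669751521/47769512) = -47769512/2050669751521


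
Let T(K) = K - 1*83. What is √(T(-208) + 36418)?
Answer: √36127 ≈ 190.07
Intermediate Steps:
T(K) = -83 + K (T(K) = K - 83 = -83 + K)
√(T(-208) + 36418) = √((-83 - 208) + 36418) = √(-291 + 36418) = √36127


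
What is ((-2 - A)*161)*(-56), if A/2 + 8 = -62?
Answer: -1244208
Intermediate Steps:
A = -140 (A = -16 + 2*(-62) = -16 - 124 = -140)
((-2 - A)*161)*(-56) = ((-2 - 1*(-140))*161)*(-56) = ((-2 + 140)*161)*(-56) = (138*161)*(-56) = 22218*(-56) = -1244208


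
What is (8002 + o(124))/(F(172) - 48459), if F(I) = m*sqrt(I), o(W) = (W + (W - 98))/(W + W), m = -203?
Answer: -1658171733/10010591548 + 6946261*sqrt(43)/5005295774 ≈ -0.15654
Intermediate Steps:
o(W) = (-98 + 2*W)/(2*W) (o(W) = (W + (-98 + W))/((2*W)) = (-98 + 2*W)*(1/(2*W)) = (-98 + 2*W)/(2*W))
F(I) = -203*sqrt(I)
(8002 + o(124))/(F(172) - 48459) = (8002 + (-49 + 124)/124)/(-406*sqrt(43) - 48459) = (8002 + (1/124)*75)/(-406*sqrt(43) - 48459) = (8002 + 75/124)/(-406*sqrt(43) - 48459) = 992323/(124*(-48459 - 406*sqrt(43)))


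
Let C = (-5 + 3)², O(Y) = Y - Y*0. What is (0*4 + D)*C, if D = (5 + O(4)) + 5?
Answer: 56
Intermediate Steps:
O(Y) = Y (O(Y) = Y - 1*0 = Y + 0 = Y)
C = 4 (C = (-2)² = 4)
D = 14 (D = (5 + 4) + 5 = 9 + 5 = 14)
(0*4 + D)*C = (0*4 + 14)*4 = (0 + 14)*4 = 14*4 = 56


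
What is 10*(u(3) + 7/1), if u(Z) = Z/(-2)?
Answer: 55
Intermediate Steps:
u(Z) = -Z/2 (u(Z) = Z*(-½) = -Z/2)
10*(u(3) + 7/1) = 10*(-½*3 + 7/1) = 10*(-3/2 + 7*1) = 10*(-3/2 + 7) = 10*(11/2) = 55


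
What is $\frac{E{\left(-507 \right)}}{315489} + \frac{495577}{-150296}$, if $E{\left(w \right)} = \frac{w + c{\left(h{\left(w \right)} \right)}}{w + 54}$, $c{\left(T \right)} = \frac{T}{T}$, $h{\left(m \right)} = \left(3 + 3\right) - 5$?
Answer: $- \frac{70826062695533}{21479780839032} \approx -3.2973$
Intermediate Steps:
$h{\left(m \right)} = 1$ ($h{\left(m \right)} = 6 - 5 = 1$)
$c{\left(T \right)} = 1$
$E{\left(w \right)} = \frac{1 + w}{54 + w}$ ($E{\left(w \right)} = \frac{w + 1}{w + 54} = \frac{1 + w}{54 + w}$)
$\frac{E{\left(-507 \right)}}{315489} + \frac{495577}{-150296} = \frac{\frac{1}{54 - 507} \left(1 - 507\right)}{315489} + \frac{495577}{-150296} = \frac{1}{-453} \left(-506\right) \frac{1}{315489} + 495577 \left(- \frac{1}{150296}\right) = \left(- \frac{1}{453}\right) \left(-506\right) \frac{1}{315489} - \frac{495577}{150296} = \frac{506}{453} \cdot \frac{1}{315489} - \frac{495577}{150296} = \frac{506}{142916517} - \frac{495577}{150296} = - \frac{70826062695533}{21479780839032}$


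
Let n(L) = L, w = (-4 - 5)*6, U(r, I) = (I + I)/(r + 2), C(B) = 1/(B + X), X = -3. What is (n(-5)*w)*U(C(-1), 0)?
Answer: 0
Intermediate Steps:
C(B) = 1/(-3 + B) (C(B) = 1/(B - 3) = 1/(-3 + B))
U(r, I) = 2*I/(2 + r) (U(r, I) = (2*I)/(2 + r) = 2*I/(2 + r))
w = -54 (w = -9*6 = -54)
(n(-5)*w)*U(C(-1), 0) = (-5*(-54))*(2*0/(2 + 1/(-3 - 1))) = 270*(2*0/(2 + 1/(-4))) = 270*(2*0/(2 - ¼)) = 270*(2*0/(7/4)) = 270*(2*0*(4/7)) = 270*0 = 0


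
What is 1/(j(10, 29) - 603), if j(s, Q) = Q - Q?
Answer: -1/603 ≈ -0.0016584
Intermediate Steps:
j(s, Q) = 0
1/(j(10, 29) - 603) = 1/(0 - 603) = 1/(-603) = -1/603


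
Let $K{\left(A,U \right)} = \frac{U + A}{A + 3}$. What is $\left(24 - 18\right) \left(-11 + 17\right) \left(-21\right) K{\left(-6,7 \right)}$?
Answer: $252$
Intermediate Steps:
$K{\left(A,U \right)} = \frac{A + U}{3 + A}$
$\left(24 - 18\right) \left(-11 + 17\right) \left(-21\right) K{\left(-6,7 \right)} = \left(24 - 18\right) \left(-11 + 17\right) \left(-21\right) \frac{-6 + 7}{3 - 6} = 6 \cdot 6 \left(-21\right) \frac{1}{-3} \cdot 1 = 36 \left(-21\right) \left(\left(- \frac{1}{3}\right) 1\right) = \left(-756\right) \left(- \frac{1}{3}\right) = 252$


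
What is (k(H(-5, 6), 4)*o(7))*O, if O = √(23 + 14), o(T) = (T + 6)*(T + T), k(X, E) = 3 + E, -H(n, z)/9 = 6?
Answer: 1274*√37 ≈ 7749.4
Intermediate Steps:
H(n, z) = -54 (H(n, z) = -9*6 = -54)
o(T) = 2*T*(6 + T) (o(T) = (6 + T)*(2*T) = 2*T*(6 + T))
O = √37 ≈ 6.0828
(k(H(-5, 6), 4)*o(7))*O = ((3 + 4)*(2*7*(6 + 7)))*√37 = (7*(2*7*13))*√37 = (7*182)*√37 = 1274*√37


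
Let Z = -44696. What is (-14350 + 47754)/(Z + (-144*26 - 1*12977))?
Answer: -33404/61417 ≈ -0.54389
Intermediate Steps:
(-14350 + 47754)/(Z + (-144*26 - 1*12977)) = (-14350 + 47754)/(-44696 + (-144*26 - 1*12977)) = 33404/(-44696 + (-3744 - 12977)) = 33404/(-44696 - 16721) = 33404/(-61417) = 33404*(-1/61417) = -33404/61417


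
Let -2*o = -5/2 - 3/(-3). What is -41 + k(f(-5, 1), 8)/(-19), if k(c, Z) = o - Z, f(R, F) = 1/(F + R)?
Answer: -3087/76 ≈ -40.618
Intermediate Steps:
o = ¾ (o = -(-5/2 - 3/(-3))/2 = -(-5*½ - 3*(-⅓))/2 = -(-5/2 + 1)/2 = -½*(-3/2) = ¾ ≈ 0.75000)
k(c, Z) = ¾ - Z
-41 + k(f(-5, 1), 8)/(-19) = -41 + (¾ - 1*8)/(-19) = -41 + (¾ - 8)*(-1/19) = -41 - 29/4*(-1/19) = -41 + 29/76 = -3087/76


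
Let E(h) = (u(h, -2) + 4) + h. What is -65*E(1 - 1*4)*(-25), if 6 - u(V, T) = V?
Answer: 16250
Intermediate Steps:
u(V, T) = 6 - V
E(h) = 10 (E(h) = ((6 - h) + 4) + h = (10 - h) + h = 10)
-65*E(1 - 1*4)*(-25) = -65*10*(-25) = -650*(-25) = 16250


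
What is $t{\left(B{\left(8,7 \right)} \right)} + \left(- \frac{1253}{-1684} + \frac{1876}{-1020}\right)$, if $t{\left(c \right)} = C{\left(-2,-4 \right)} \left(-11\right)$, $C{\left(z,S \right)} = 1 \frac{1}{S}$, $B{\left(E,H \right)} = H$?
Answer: $\frac{177656}{107355} \approx 1.6548$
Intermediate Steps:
$C{\left(z,S \right)} = \frac{1}{S}$
$t{\left(c \right)} = \frac{11}{4}$ ($t{\left(c \right)} = \frac{1}{-4} \left(-11\right) = \left(- \frac{1}{4}\right) \left(-11\right) = \frac{11}{4}$)
$t{\left(B{\left(8,7 \right)} \right)} + \left(- \frac{1253}{-1684} + \frac{1876}{-1020}\right) = \frac{11}{4} + \left(- \frac{1253}{-1684} + \frac{1876}{-1020}\right) = \frac{11}{4} + \left(\left(-1253\right) \left(- \frac{1}{1684}\right) + 1876 \left(- \frac{1}{1020}\right)\right) = \frac{11}{4} + \left(\frac{1253}{1684} - \frac{469}{255}\right) = \frac{11}{4} - \frac{470281}{429420} = \frac{177656}{107355}$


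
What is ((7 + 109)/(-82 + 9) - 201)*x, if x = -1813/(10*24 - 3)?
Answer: 26812457/17301 ≈ 1549.8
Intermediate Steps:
x = -1813/237 (x = -1813/(240 - 3) = -1813/237 ≈ -7.6498)
((7 + 109)/(-82 + 9) - 201)*x = ((7 + 109)/(-82 + 9) - 201)*(-1813/237) = (116/(-73) - 201)*(-1813/237) = (116*(-1/73) - 201)*(-1813/237) = (-116/73 - 201)*(-1813/237) = -14789/73*(-1813/237) = 26812457/17301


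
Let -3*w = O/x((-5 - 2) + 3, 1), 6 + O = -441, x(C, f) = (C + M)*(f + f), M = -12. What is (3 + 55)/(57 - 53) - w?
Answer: 613/32 ≈ 19.156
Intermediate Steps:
x(C, f) = 2*f*(-12 + C) (x(C, f) = (C - 12)*(f + f) = (-12 + C)*(2*f) = 2*f*(-12 + C))
O = -447 (O = -6 - 441 = -447)
w = -149/32 (w = -(-149)/(2*1*(-12 + ((-5 - 2) + 3))) = -(-149)/(2*1*(-12 + (-7 + 3))) = -(-149)/(2*1*(-12 - 4)) = -(-149)/(2*1*(-16)) = -(-149)/(-32) = -(-149)*(-1)/32 = -⅓*447/32 = -149/32 ≈ -4.6563)
(3 + 55)/(57 - 53) - w = (3 + 55)/(57 - 53) - 1*(-149/32) = 58/4 + 149/32 = 58*(¼) + 149/32 = 29/2 + 149/32 = 613/32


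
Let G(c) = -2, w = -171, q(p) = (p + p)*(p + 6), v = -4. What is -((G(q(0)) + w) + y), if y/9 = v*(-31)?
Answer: -943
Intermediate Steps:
q(p) = 2*p*(6 + p) (q(p) = (2*p)*(6 + p) = 2*p*(6 + p))
y = 1116 (y = 9*(-4*(-31)) = 9*124 = 1116)
-((G(q(0)) + w) + y) = -((-2 - 171) + 1116) = -(-173 + 1116) = -1*943 = -943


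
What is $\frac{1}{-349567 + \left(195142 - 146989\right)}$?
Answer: $- \frac{1}{301414} \approx -3.3177 \cdot 10^{-6}$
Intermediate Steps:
$\frac{1}{-349567 + \left(195142 - 146989\right)} = \frac{1}{-349567 + 48153} = \frac{1}{-301414} = - \frac{1}{301414}$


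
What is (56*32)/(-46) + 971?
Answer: 21437/23 ≈ 932.04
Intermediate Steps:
(56*32)/(-46) + 971 = 1792*(-1/46) + 971 = -896/23 + 971 = 21437/23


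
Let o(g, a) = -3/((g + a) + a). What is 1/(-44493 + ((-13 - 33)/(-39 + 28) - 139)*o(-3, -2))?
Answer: -77/3430410 ≈ -2.2446e-5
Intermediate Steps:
o(g, a) = -3/(g + 2*a) (o(g, a) = -3/((a + g) + a) = -3/(g + 2*a))
1/(-44493 + ((-13 - 33)/(-39 + 28) - 139)*o(-3, -2)) = 1/(-44493 + ((-13 - 33)/(-39 + 28) - 139)*(-3/(-3 + 2*(-2)))) = 1/(-44493 + (-46/(-11) - 139)*(-3/(-3 - 4))) = 1/(-44493 + (-46*(-1/11) - 139)*(-3/(-7))) = 1/(-44493 + (46/11 - 139)*(-3*(-⅐))) = 1/(-44493 - 1483/11*3/7) = 1/(-44493 - 4449/77) = 1/(-3430410/77) = -77/3430410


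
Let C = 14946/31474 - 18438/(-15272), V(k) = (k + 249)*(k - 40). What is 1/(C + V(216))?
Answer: 120167732/9834729330111 ≈ 1.2219e-5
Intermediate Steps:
V(k) = (-40 + k)*(249 + k) (V(k) = (249 + k)*(-40 + k) = (-40 + k)*(249 + k))
C = 202143231/120167732 (C = 14946*(1/31474) - 18438*(-1/15272) = 7473/15737 + 9219/7636 = 202143231/120167732 ≈ 1.6822)
1/(C + V(216)) = 1/(202143231/120167732 + (-9960 + 216² + 209*216)) = 1/(202143231/120167732 + (-9960 + 46656 + 45144)) = 1/(202143231/120167732 + 81840) = 1/(9834729330111/120167732) = 120167732/9834729330111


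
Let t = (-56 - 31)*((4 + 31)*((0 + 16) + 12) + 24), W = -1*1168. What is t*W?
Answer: 102022464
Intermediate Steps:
W = -1168
t = -87348 (t = -87*(35*(16 + 12) + 24) = -87*(35*28 + 24) = -87*(980 + 24) = -87*1004 = -87348)
t*W = -87348*(-1168) = 102022464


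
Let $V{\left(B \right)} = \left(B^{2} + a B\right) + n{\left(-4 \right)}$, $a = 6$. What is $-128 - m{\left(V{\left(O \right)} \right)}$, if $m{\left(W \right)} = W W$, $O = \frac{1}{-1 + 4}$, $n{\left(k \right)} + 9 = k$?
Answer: $- \frac{19972}{81} \approx -246.57$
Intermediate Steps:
$n{\left(k \right)} = -9 + k$
$O = \frac{1}{3} \approx 0.33333$
$V{\left(B \right)} = -13 + B^{2} + 6 B$ ($V{\left(B \right)} = \left(B^{2} + 6 B\right) - 13 = -13 + B^{2} + 6 B$)
$m{\left(W \right)} = W^{2}$
$-128 - m{\left(V{\left(O \right)} \right)} = -128 - \left(-13 + \left(\frac{1}{3}\right)^{2} + 6 \cdot \frac{1}{3}\right)^{2} = -128 - \left(-13 + \frac{1}{9} + 2\right)^{2} = -128 - \left(- \frac{98}{9}\right)^{2} = -128 - \frac{9604}{81} = - \frac{19972}{81}$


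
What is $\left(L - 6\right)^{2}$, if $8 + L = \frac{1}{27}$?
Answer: $\frac{142129}{729} \approx 194.96$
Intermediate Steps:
$L = - \frac{215}{27}$ ($L = -8 + \frac{1}{27} = - \frac{215}{27} \approx -7.963$)
$\left(L - 6\right)^{2} = \left(- \frac{215}{27} - 6\right)^{2} = \left(- \frac{377}{27}\right)^{2} = \frac{142129}{729}$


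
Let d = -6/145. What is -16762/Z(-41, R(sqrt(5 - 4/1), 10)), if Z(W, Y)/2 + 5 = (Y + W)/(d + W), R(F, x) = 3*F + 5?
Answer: 4534121/2270 ≈ 1997.4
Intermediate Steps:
R(F, x) = 5 + 3*F
d = -6/145 (d = -6*1/145 = -6/145 ≈ -0.041379)
Z(W, Y) = -10 + 2*(W + Y)/(-6/145 + W) (Z(W, Y) = -10 + 2*((Y + W)/(-6/145 + W)) = -10 + 2*((W + Y)/(-6/145 + W)) = -10 + 2*(W + Y)/(-6/145 + W))
-16762/Z(-41, R(sqrt(5 - 4/1), 10)) = -16762*(-6 + 145*(-41))/(10*(6 - 116*(-41) + 29*(5 + 3*sqrt(5 - 4/1)))) = -16762*(-6 - 5945)/(10*(6 + 4756 + 29*(5 + 3*sqrt(5 - 4*1)))) = -16762*(-5951/(10*(6 + 4756 + 29*(5 + 3*sqrt(5 - 4))))) = -16762*(-5951/(10*(6 + 4756 + 29*(5 + 3*sqrt(1))))) = -16762*(-5951/(10*(6 + 4756 + 29*(5 + 3*1)))) = -16762*(-5951/(10*(6 + 4756 + 29*(5 + 3)))) = -16762*(-5951/(10*(6 + 4756 + 29*8))) = -16762*(-5951/(10*(6 + 4756 + 232))) = -16762/(10*(-1/5951)*4994) = -16762/(-4540/541) = -16762*(-541/4540) = 4534121/2270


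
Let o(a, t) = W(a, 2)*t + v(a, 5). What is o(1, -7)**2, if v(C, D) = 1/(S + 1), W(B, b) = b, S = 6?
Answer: 9409/49 ≈ 192.02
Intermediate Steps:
v(C, D) = 1/7 (v(C, D) = 1/(6 + 1) = 1/7)
o(a, t) = 1/7 + 2*t (o(a, t) = 2*t + 1/7 = 1/7 + 2*t)
o(1, -7)**2 = (1/7 + 2*(-7))**2 = (1/7 - 14)**2 = (-97/7)**2 = 9409/49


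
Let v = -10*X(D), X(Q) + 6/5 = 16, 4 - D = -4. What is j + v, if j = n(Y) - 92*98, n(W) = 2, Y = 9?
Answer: -9162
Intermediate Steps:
D = 8 (D = 4 - 1*(-4) = 4 + 4 = 8)
X(Q) = 74/5 (X(Q) = -6/5 + 16 = 74/5)
v = -148 (v = -10*74/5 = -148)
j = -9014 (j = 2 - 92*98 = 2 - 9016 = -9014)
j + v = -9014 - 148 = -9162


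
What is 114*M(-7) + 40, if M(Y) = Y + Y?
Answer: -1556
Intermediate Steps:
M(Y) = 2*Y
114*M(-7) + 40 = 114*(2*(-7)) + 40 = 114*(-14) + 40 = -1596 + 40 = -1556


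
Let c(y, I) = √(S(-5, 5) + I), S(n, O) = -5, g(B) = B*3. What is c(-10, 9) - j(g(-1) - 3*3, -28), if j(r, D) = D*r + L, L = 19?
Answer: -353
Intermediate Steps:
g(B) = 3*B
j(r, D) = 19 + D*r (j(r, D) = D*r + 19 = 19 + D*r)
c(y, I) = √(-5 + I)
c(-10, 9) - j(g(-1) - 3*3, -28) = √(-5 + 9) - (19 - 28*(3*(-1) - 3*3)) = √4 - (19 - 28*(-3 - 9)) = 2 - (19 - 28*(-12)) = 2 - (19 + 336) = 2 - 1*355 = 2 - 355 = -353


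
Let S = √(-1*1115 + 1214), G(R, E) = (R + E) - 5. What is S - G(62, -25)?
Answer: -32 + 3*√11 ≈ -22.050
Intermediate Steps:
G(R, E) = -5 + E + R (G(R, E) = (E + R) - 5 = -5 + E + R)
S = 3*√11 (S = √(-1115 + 1214) = √99 = 3*√11 ≈ 9.9499)
S - G(62, -25) = 3*√11 - (-5 - 25 + 62) = 3*√11 - 1*32 = 3*√11 - 32 = -32 + 3*√11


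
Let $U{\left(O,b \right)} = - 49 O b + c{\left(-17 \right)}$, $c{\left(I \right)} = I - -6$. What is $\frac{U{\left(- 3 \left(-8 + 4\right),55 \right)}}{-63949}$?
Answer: $\frac{32351}{63949} \approx 0.50589$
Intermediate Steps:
$c{\left(I \right)} = 6 + I$ ($c{\left(I \right)} = I + 6 = 6 + I$)
$U{\left(O,b \right)} = -11 - 49 O b$ ($U{\left(O,b \right)} = - 49 O b + \left(6 - 17\right) = - 49 O b - 11 = -11 - 49 O b$)
$\frac{U{\left(- 3 \left(-8 + 4\right),55 \right)}}{-63949} = \frac{-11 - 49 \left(- 3 \left(-8 + 4\right)\right) 55}{-63949} = \left(-11 - 49 \left(\left(-3\right) \left(-4\right)\right) 55\right) \left(- \frac{1}{63949}\right) = \left(-11 - 588 \cdot 55\right) \left(- \frac{1}{63949}\right) = \left(-11 - 32340\right) \left(- \frac{1}{63949}\right) = \left(-32351\right) \left(- \frac{1}{63949}\right) = \frac{32351}{63949}$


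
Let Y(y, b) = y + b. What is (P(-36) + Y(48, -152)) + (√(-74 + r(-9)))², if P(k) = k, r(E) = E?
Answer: -223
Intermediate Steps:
Y(y, b) = b + y
(P(-36) + Y(48, -152)) + (√(-74 + r(-9)))² = (-36 + (-152 + 48)) + (√(-74 - 9))² = (-36 - 104) + (√(-83))² = -140 + (I*√83)² = -140 - 83 = -223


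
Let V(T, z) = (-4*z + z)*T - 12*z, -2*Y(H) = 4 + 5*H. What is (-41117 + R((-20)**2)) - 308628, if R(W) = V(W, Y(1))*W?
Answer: 1831855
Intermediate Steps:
Y(H) = -2 - 5*H/2 (Y(H) = -(4 + 5*H)/2 = -2 - 5*H/2)
V(T, z) = -12*z - 3*T*z (V(T, z) = (-3*z)*T - 12*z = -3*T*z - 12*z = -12*z - 3*T*z)
R(W) = W*(54 + 27*W/2) (R(W) = (-3*(-2 - 5/2*1)*(4 + W))*W = (-3*(-2 - 5/2)*(4 + W))*W = (-3*(-9/2)*(4 + W))*W = (54 + 27*W/2)*W = W*(54 + 27*W/2))
(-41117 + R((-20)**2)) - 308628 = (-41117 + (27/2)*(-20)**2*(4 + (-20)**2)) - 308628 = (-41117 + (27/2)*400*(4 + 400)) - 308628 = (-41117 + (27/2)*400*404) - 308628 = (-41117 + 2181600) - 308628 = 2140483 - 308628 = 1831855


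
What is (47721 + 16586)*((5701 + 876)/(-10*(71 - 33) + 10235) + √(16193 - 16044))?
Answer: 422947139/9855 + 64307*√149 ≈ 8.2788e+5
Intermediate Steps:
(47721 + 16586)*((5701 + 876)/(-10*(71 - 33) + 10235) + √(16193 - 16044)) = 64307*(6577/(-10*38 + 10235) + √149) = 64307*(6577/(-380 + 10235) + √149) = 64307*(6577/9855 + √149) = 422947139/9855 + 64307*√149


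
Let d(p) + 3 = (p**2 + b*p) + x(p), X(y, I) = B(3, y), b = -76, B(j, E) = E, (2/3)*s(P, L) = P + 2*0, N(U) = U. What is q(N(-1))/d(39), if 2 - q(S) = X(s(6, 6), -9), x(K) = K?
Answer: 1/201 ≈ 0.0049751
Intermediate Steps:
s(P, L) = 3*P/2 (s(P, L) = 3*(P + 2*0)/2 = 3*(P + 0)/2 = 3*P/2)
X(y, I) = y
q(S) = -7 (q(S) = 2 - 3*6/2 = 2 - 1*9 = 2 - 9 = -7)
d(p) = -3 + p**2 - 75*p (d(p) = -3 + ((p**2 - 76*p) + p) = -3 + (p**2 - 75*p) = -3 + p**2 - 75*p)
q(N(-1))/d(39) = -7/(-3 + 39**2 - 75*39) = -7/(-3 + 1521 - 2925) = -7/(-1407) = -7*(-1/1407) = 1/201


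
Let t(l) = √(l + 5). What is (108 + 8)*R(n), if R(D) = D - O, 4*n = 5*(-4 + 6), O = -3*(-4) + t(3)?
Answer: -1102 - 232*√2 ≈ -1430.1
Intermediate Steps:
t(l) = √(5 + l)
O = 12 + 2*√2 (O = -3*(-4) + √(5 + 3) = 12 + √8 = 12 + 2*√2 ≈ 14.828)
n = 5/2 (n = (5*(-4 + 6))/4 = (5*2)/4 = (¼)*10 = 5/2 ≈ 2.5000)
R(D) = -12 + D - 2*√2 (R(D) = D - (12 + 2*√2) = D + (-12 - 2*√2) = -12 + D - 2*√2)
(108 + 8)*R(n) = (108 + 8)*(-12 + 5/2 - 2*√2) = 116*(-19/2 - 2*√2) = -1102 - 232*√2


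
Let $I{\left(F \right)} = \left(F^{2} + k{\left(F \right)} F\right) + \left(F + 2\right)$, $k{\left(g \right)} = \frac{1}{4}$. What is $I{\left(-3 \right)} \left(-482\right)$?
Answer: $- \frac{6989}{2} \approx -3494.5$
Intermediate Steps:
$k{\left(g \right)} = \frac{1}{4}$
$I{\left(F \right)} = 2 + F^{2} + \frac{5 F}{4}$ ($I{\left(F \right)} = \left(F^{2} + \frac{F}{4}\right) + \left(F + 2\right) = \left(F^{2} + \frac{F}{4}\right) + \left(2 + F\right) = 2 + F^{2} + \frac{5 F}{4}$)
$I{\left(-3 \right)} \left(-482\right) = \left(2 + \left(-3\right)^{2} + \frac{5}{4} \left(-3\right)\right) \left(-482\right) = \left(2 + 9 - \frac{15}{4}\right) \left(-482\right) = \frac{29}{4} \left(-482\right) = - \frac{6989}{2}$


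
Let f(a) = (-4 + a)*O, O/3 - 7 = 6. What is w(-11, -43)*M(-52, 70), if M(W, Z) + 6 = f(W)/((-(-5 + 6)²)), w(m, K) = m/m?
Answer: 2178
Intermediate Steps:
O = 39 (O = 21 + 3*6 = 21 + 18 = 39)
w(m, K) = 1
f(a) = -156 + 39*a (f(a) = (-4 + a)*39 = -156 + 39*a)
M(W, Z) = 150 - 39*W (M(W, Z) = -6 + (-156 + 39*W)/((-(-5 + 6)²)) = -6 + (-156 + 39*W)/((-1*1²)) = -6 + (-156 + 39*W)/((-1*1)) = -6 + (-156 + 39*W)/(-1) = -6 + (-156 + 39*W)*(-1) = -6 + (156 - 39*W) = 150 - 39*W)
w(-11, -43)*M(-52, 70) = 1*(150 - 39*(-52)) = 1*(150 + 2028) = 1*2178 = 2178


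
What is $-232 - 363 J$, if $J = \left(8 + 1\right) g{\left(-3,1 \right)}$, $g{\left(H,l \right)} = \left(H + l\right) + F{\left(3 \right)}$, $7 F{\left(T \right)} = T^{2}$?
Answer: $\frac{14711}{7} \approx 2101.6$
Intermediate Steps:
$F{\left(T \right)} = \frac{T^{2}}{7}$
$g{\left(H,l \right)} = \frac{9}{7} + H + l$ ($g{\left(H,l \right)} = \left(H + l\right) + \frac{3^{2}}{7} = \left(H + l\right) + \frac{1}{7} \cdot 9 = \left(H + l\right) + \frac{9}{7} = \frac{9}{7} + H + l$)
$J = - \frac{45}{7}$ ($J = \left(8 + 1\right) \left(\frac{9}{7} - 3 + 1\right) = 9 \left(- \frac{5}{7}\right) = - \frac{45}{7} \approx -6.4286$)
$-232 - 363 J = -232 - - \frac{16335}{7} = -232 + \frac{16335}{7} = \frac{14711}{7}$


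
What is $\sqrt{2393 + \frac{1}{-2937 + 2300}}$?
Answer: $\frac{2 \sqrt{4954105}}{91} \approx 48.918$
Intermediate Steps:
$\sqrt{2393 + \frac{1}{-2937 + 2300}} = \sqrt{2393 + \frac{1}{-637}} = \sqrt{2393 - \frac{1}{637}} = \sqrt{\frac{1524340}{637}} = \frac{2 \sqrt{4954105}}{91}$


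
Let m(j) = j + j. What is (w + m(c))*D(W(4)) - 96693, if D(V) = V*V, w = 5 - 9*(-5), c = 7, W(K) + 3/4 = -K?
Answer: -95249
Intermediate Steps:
W(K) = -3/4 - K
w = 50 (w = 5 + 45 = 50)
m(j) = 2*j
D(V) = V**2
(w + m(c))*D(W(4)) - 96693 = (50 + 2*7)*(-3/4 - 1*4)**2 - 96693 = (50 + 14)*(-3/4 - 4)**2 - 96693 = 64*(-19/4)**2 - 96693 = 64*(361/16) - 96693 = 1444 - 96693 = -95249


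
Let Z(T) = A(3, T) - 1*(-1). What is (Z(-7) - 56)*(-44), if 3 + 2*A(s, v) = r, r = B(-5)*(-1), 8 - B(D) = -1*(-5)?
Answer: 2552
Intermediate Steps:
B(D) = 3 (B(D) = 8 - (-1)*(-5) = 8 - 1*5 = 8 - 5 = 3)
r = -3 (r = 3*(-1) = -3)
A(s, v) = -3 (A(s, v) = -3/2 + (½)*(-3) = -3/2 - 3/2 = -3)
Z(T) = -2 (Z(T) = -3 - 1*(-1) = -3 + 1 = -2)
(Z(-7) - 56)*(-44) = (-2 - 56)*(-44) = -58*(-44) = 2552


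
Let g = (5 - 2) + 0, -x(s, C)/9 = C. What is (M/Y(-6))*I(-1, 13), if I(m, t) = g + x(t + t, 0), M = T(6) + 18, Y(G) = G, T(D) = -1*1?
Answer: -17/2 ≈ -8.5000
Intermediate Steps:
T(D) = -1
M = 17 (M = -1 + 18 = 17)
x(s, C) = -9*C
g = 3 (g = 3 + 0 = 3)
I(m, t) = 3 (I(m, t) = 3 - 9*0 = 3 + 0 = 3)
(M/Y(-6))*I(-1, 13) = (17/(-6))*3 = (17*(-⅙))*3 = -17/6*3 = -17/2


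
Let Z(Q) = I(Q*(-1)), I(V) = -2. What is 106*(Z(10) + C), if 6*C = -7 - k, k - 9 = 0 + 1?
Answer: -1537/3 ≈ -512.33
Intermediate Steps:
Z(Q) = -2
k = 10 (k = 9 + (0 + 1) = 9 + 1 = 10)
C = -17/6 (C = (-7 - 1*10)/6 = (-7 - 10)/6 = (⅙)*(-17) = -17/6 ≈ -2.8333)
106*(Z(10) + C) = 106*(-2 - 17/6) = 106*(-29/6) = -1537/3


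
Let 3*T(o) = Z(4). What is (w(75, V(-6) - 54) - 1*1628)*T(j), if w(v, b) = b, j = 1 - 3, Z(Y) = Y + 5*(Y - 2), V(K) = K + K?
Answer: -23716/3 ≈ -7905.3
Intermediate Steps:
V(K) = 2*K
Z(Y) = -10 + 6*Y (Z(Y) = Y + 5*(-2 + Y) = Y + (-10 + 5*Y) = -10 + 6*Y)
j = -2
T(o) = 14/3 (T(o) = (-10 + 6*4)/3 = (-10 + 24)/3 = (⅓)*14 = 14/3)
(w(75, V(-6) - 54) - 1*1628)*T(j) = ((2*(-6) - 54) - 1*1628)*(14/3) = ((-12 - 54) - 1628)*(14/3) = (-66 - 1628)*(14/3) = -1694*14/3 = -23716/3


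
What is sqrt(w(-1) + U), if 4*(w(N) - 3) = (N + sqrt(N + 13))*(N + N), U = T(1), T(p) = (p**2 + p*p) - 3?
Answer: sqrt(10 - 4*sqrt(3))/2 ≈ 0.87633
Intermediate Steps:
T(p) = -3 + 2*p**2 (T(p) = (p**2 + p**2) - 3 = 2*p**2 - 3 = -3 + 2*p**2)
U = -1 (U = -3 + 2*1**2 = -3 + 2*1 = -3 + 2 = -1)
w(N) = 3 + N*(N + sqrt(13 + N))/2 (w(N) = 3 + ((N + sqrt(N + 13))*(N + N))/4 = 3 + ((N + sqrt(13 + N))*(2*N))/4 = 3 + (2*N*(N + sqrt(13 + N)))/4 = 3 + N*(N + sqrt(13 + N))/2)
sqrt(w(-1) + U) = sqrt((3 + (1/2)*(-1)**2 + (1/2)*(-1)*sqrt(13 - 1)) - 1) = sqrt((3 + (1/2)*1 + (1/2)*(-1)*sqrt(12)) - 1) = sqrt((3 + 1/2 + (1/2)*(-1)*(2*sqrt(3))) - 1) = sqrt((3 + 1/2 - sqrt(3)) - 1) = sqrt((7/2 - sqrt(3)) - 1) = sqrt(5/2 - sqrt(3))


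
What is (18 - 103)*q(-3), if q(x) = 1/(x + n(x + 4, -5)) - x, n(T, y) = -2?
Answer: -238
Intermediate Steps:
q(x) = 1/(-2 + x) - x (q(x) = 1/(x - 2) - x = 1/(-2 + x) - x)
(18 - 103)*q(-3) = (18 - 103)*((1 - 1*(-3)² + 2*(-3))/(-2 - 3)) = -85*(1 - 1*9 - 6)/(-5) = -(-17)*(1 - 9 - 6) = -(-17)*(-14) = -85*14/5 = -238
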